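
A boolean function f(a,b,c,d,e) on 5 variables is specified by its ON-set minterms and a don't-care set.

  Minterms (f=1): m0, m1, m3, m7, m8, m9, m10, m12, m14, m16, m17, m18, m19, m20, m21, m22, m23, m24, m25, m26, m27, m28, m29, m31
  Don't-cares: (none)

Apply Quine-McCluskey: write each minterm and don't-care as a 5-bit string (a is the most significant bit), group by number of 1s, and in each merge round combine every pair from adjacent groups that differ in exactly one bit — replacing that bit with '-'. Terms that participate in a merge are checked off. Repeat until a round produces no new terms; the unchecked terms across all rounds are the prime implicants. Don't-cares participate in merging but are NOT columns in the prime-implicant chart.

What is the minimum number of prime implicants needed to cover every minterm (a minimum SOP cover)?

Round 0: 00000✓ 00001✓ 00011✓ 00111✓ 01000✓ 01001✓ 01010✓ 01100✓ 01110✓ 10000✓ 10001✓ 10010✓ 10011✓ 10100✓ 10101✓ 10110✓ 10111✓ 11000✓ 11001✓ 11010✓ 11011✓ 11100✓ 11101✓ 11111✓
Round 1: -0000✓ -0001✓ -0011✓ -0111✓ -1000✓ -1001✓ -1010✓ -1100✓ 0-000✓ 0-001✓ 00-11✓ 000-1✓ 0000-✓ 01-00✓ 01-10✓ 010-0✓ 0100-✓ 011-0✓ 1-000✓ 1-001✓ 1-010✓ 1-011✓ 1-100✓ 1-101✓ 1-111✓ 10-00✓ 10-01✓ 10-10✓ 10-11✓ 100-0✓ 100-1✓ 1000-✓ 1001-✓ 101-0✓ 101-1✓ 1010-✓ 1011-✓ 11-00✓ 11-01✓ 11-11✓ 110-0✓ 110-1✓ 1100-✓ 1101-✓ 111-1✓ 1110-✓
Round 2: --000✓ --001✓ -0-11 -00-1 -000-✓ -1-00 -10-0 -100-✓ 0-00-✓ 01--0 1--00✓ 1--01✓ 1--11✓ 1-0-0✓ 1-0-1✓ 1-00-✓ 1-01-✓ 1-1-1✓ 1-10-✓ 10--0✓ 10--1✓ 10-0-✓ 10-1-✓ 100--✓ 101--✓ 11--1✓ 11-0-✓ 110--✓
Round 3: --00- 1---1 1--0- 1-0-- 10---
PIs = {--00-, -0-11, -00-1, -1-00, -10-0, 01--0, 1---1, 1--0-, 1-0--, 10---}
Coverage chart:
  m0: --00- ←essential
  m1: --00-,-00-1
  m3: -0-11,-00-1
  m7: -0-11 ←essential
  m8: --00-,-1-00,-10-0,01--0
  m9: --00- ←essential
  m10: -10-0,01--0
  m12: -1-00,01--0
  m14: 01--0 ←essential
  m16: --00-,1--0-,1-0--,10---
  m17: --00-,-00-1,1---1,1--0-,1-0--,10---
  m18: 1-0--,10---
  m19: -0-11,-00-1,1---1,1-0--,10---
  m20: 1--0-,10---
  m21: 1---1,1--0-,10---
  m22: 10--- ←essential
  m23: -0-11,1---1,10---
  m24: --00-,-1-00,-10-0,1--0-,1-0--
  m25: --00-,1---1,1--0-,1-0--
  m26: -10-0,1-0--
  m27: 1---1,1-0--
  m28: -1-00,1--0-
  m29: 1---1,1--0-
  m31: 1---1 ←essential
Essential: --00-, -0-11, 01--0, 1---1, 10---
Petrick residual → -1-00, -10-0
Min cover (7 terms): c'd' + b'de + bd'e' + bc'e' + a'be' + ae + ab'

7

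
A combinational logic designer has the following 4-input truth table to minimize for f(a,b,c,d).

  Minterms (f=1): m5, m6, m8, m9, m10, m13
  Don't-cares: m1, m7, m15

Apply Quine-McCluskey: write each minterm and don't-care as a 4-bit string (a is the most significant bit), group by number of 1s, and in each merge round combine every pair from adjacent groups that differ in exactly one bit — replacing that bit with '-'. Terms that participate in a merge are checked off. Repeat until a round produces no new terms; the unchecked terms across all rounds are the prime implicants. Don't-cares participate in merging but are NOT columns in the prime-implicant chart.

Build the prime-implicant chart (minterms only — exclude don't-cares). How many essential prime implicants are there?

size-2^0 implicants → 0001(✓)  0101(✓)  0110(✓)  0111(✓)  1000(✓)  1001(✓)  1010(✓)  1101(✓)  1111(✓)
size-2^1 implicants → -001(✓)  -101(✓)  -111(✓)  0-01(✓)  01-1(✓)  011-  1-01(✓)  10-0  100-  11-1(✓)
size-2^2 implicants → --01  -1-1
Unchecked terms (primes): --01, -1-1, 011-, 10-0, 100-
Minterm coverage:
  m5 ⊆ --01,-1-1
  m6 ⊆ 011- [E]
  m8 ⊆ 10-0,100-
  m9 ⊆ --01,100-
  m10 ⊆ 10-0 [E]
  m13 ⊆ --01,-1-1
E = {011-, 10-0}

2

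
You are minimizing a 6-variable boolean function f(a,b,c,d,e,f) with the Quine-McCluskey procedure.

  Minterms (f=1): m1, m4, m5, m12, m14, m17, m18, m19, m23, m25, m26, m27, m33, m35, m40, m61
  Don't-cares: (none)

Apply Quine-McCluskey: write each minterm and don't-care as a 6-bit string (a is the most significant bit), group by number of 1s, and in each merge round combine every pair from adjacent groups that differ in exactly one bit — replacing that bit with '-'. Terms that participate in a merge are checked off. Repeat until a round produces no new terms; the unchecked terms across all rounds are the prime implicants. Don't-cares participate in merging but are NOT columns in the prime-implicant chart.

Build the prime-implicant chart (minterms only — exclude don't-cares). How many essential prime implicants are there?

7

[col 0] 000001*, 000100*, 000101*, 001100*, 001110*, 010001*, 010010*, 010011*, 010111*, 011001*, 011010*, 011011*, 100001*, 100011*, 101000, 111101
[col 1] -00001, 0-0001, 00-100, 000-01, 00010-, 0011-0, 01-001*, 01-010*, 01-011*, 010-11, 0100-1*, 01001-*, 0110-1*, 01101-*, 1000-1
[col 2] 01-0-1, 01-01-
Prime implicants: -00001, 0-0001, 00-100, 000-01, 00010-, 0011-0, 01-0-1, 01-01-, 010-11, 1000-1, 101000, 111101
PI chart (minterm → PIs covering it):
  1 | -00001,0-0001,000-01
  4 | 00-100,00010-
  5 | 000-01,00010-
  12 | 00-100,0011-0
  14 | 0011-0  (sole → essential)
  17 | 0-0001,01-0-1
  18 | 01-01-  (sole → essential)
  19 | 01-0-1,01-01-,010-11
  23 | 010-11  (sole → essential)
  25 | 01-0-1  (sole → essential)
  26 | 01-01-  (sole → essential)
  27 | 01-0-1,01-01-
  33 | -00001,1000-1
  35 | 1000-1  (sole → essential)
  40 | 101000  (sole → essential)
  61 | 111101  (sole → essential)
Essential prime implicants: 0011-0, 01-0-1, 01-01-, 010-11, 1000-1, 101000, 111101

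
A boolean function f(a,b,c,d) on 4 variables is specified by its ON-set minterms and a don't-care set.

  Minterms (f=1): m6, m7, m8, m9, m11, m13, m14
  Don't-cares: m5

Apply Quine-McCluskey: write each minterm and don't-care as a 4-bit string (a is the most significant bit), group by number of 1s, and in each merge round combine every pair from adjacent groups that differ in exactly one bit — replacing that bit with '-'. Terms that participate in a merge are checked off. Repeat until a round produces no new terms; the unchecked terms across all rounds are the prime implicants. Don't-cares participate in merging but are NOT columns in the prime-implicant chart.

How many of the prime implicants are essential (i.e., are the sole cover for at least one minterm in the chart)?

3

[col 0] 0101*, 0110*, 0111*, 1000*, 1001*, 1011*, 1101*, 1110*
[col 1] -101, -110, 01-1, 011-, 1-01, 10-1, 100-
Prime implicants: -101, -110, 01-1, 011-, 1-01, 10-1, 100-
PI chart (minterm → PIs covering it):
  6 | -110,011-
  7 | 01-1,011-
  8 | 100-  (sole → essential)
  9 | 1-01,10-1,100-
  11 | 10-1  (sole → essential)
  13 | -101,1-01
  14 | -110  (sole → essential)
Essential prime implicants: -110, 10-1, 100-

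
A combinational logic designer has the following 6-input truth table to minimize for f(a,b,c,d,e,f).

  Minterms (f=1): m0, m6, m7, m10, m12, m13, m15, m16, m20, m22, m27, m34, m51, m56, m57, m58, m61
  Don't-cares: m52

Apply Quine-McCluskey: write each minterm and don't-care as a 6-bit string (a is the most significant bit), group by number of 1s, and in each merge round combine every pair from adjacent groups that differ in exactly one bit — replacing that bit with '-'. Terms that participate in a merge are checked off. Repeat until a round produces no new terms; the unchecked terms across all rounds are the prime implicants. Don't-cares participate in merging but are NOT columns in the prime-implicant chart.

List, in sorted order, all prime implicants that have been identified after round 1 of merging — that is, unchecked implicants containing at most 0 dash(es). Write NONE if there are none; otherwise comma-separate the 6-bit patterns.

001010, 011011, 100010, 110011

[col 0] 000000*, 000110*, 000111*, 001010, 001100*, 001101*, 001111*, 010000*, 010100*, 010110*, 011011, 100010, 110011, 110100*, 111000*, 111001*, 111010*, 111101*
[col 1] -10100, 0-0000, 0-0110, 00-111, 00011-, 0011-1, 00110-, 010-00, 0101-0, 111-01, 1110-0, 11100-
Prime implicants: -10100, 0-0000, 0-0110, 00-111, 00011-, 001010, 0011-1, 00110-, 010-00, 0101-0, 011011, 100010, 110011, 111-01, 1110-0, 11100-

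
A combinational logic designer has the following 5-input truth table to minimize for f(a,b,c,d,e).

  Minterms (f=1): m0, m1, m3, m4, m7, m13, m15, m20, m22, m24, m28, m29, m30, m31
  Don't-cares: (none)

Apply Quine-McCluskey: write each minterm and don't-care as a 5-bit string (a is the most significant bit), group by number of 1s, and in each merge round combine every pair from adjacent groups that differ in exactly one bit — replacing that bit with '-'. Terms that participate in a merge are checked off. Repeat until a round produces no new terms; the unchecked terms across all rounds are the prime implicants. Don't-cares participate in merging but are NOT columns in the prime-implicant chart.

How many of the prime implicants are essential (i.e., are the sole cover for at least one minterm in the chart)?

size-2^0 implicants → 00000(✓)  00001(✓)  00011(✓)  00100(✓)  00111(✓)  01101(✓)  01111(✓)  10100(✓)  10110(✓)  11000(✓)  11100(✓)  11101(✓)  11110(✓)  11111(✓)
size-2^1 implicants → -0100  -1101(✓)  -1111(✓)  0-111  00-00  00-11  000-1  0000-  011-1(✓)  1-100(✓)  1-110(✓)  101-0(✓)  11-00  111-0(✓)  111-1(✓)  1110-(✓)  1111-(✓)
size-2^2 implicants → -11-1  1-1-0  111--
Unchecked terms (primes): -0100, -11-1, 0-111, 00-00, 00-11, 000-1, 0000-, 1-1-0, 11-00, 111--
Minterm coverage:
  m0 ⊆ 00-00,0000-
  m1 ⊆ 000-1,0000-
  m3 ⊆ 00-11,000-1
  m4 ⊆ -0100,00-00
  m7 ⊆ 0-111,00-11
  m13 ⊆ -11-1 [E]
  m15 ⊆ -11-1,0-111
  m20 ⊆ -0100,1-1-0
  m22 ⊆ 1-1-0 [E]
  m24 ⊆ 11-00 [E]
  m28 ⊆ 1-1-0,11-00,111--
  m29 ⊆ -11-1,111--
  m30 ⊆ 1-1-0,111--
  m31 ⊆ -11-1,111--
E = {-11-1, 1-1-0, 11-00}

3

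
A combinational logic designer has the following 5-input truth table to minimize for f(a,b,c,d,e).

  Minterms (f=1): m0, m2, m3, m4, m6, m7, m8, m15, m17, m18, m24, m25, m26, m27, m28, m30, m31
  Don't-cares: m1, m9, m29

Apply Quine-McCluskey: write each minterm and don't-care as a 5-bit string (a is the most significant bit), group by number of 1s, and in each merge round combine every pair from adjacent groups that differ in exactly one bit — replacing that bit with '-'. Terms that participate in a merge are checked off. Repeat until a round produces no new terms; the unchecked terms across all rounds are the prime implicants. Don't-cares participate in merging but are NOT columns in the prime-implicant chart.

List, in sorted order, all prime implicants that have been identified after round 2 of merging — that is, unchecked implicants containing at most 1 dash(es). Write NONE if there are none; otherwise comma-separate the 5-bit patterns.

-0010, -1111, 0-111, 1-010

Round 0: 00000✓ 00001✓ 00010✓ 00011✓ 00100✓ 00110✓ 00111✓ 01000✓ 01001✓ 01111✓ 10001✓ 10010✓ 11000✓ 11001✓ 11010✓ 11011✓ 11100✓ 11101✓ 11110✓ 11111✓
Round 1: -0001✓ -0010 -1000✓ -1001✓ -1111 0-000✓ 0-001✓ 0-111 00-00✓ 00-10✓ 00-11✓ 000-0✓ 000-1✓ 0000-✓ 0001-✓ 001-0✓ 0011-✓ 0100-✓ 1-001✓ 1-010 11-00✓ 11-01✓ 11-10✓ 11-11✓ 110-0✓ 110-1✓ 1100-✓ 1101-✓ 111-0✓ 111-1✓ 1110-✓ 1111-✓
Round 2: --001 -100- 0-00- 00--0 00-1- 000-- 11--0✓ 11--1✓ 11-0-✓ 11-1-✓ 110--✓ 111--✓
Round 3: 11---
PIs = {--001, -0010, -100-, -1111, 0-00-, 0-111, 00--0, 00-1-, 000--, 1-010, 11---}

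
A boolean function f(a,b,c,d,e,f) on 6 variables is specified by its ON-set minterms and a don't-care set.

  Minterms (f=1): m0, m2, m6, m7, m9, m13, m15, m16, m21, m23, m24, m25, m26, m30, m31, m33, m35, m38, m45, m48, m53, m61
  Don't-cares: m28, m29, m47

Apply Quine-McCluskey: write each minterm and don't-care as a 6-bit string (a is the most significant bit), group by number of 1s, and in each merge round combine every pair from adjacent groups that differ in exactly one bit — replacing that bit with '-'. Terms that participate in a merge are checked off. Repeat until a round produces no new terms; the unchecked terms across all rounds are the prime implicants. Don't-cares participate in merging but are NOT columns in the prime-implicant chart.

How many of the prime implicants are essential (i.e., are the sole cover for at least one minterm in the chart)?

6

Round 0: 000000✓ 000010✓ 000110✓ 000111✓ 001001✓ 001101✓ 001111✓ 010000✓ 010101✓ 010111✓ 011000✓ 011001✓ 011010✓ 011100✓ 011101✓ 011110✓ 011111✓ 100001✓ 100011✓ 100110✓ 101101✓ 101111✓ 110000✓ 110101✓ 111101✓
Round 1: -00110 -01101✓ -01111✓ -10000 -10101✓ -11101✓ 0-0000 0-0111✓ 0-1001✓ 0-1101✓ 0-1111✓ 00-111✓ 000-10 0000-0 00011- 001-01✓ 0011-1✓ 01-000 01-101✓ 01-111✓ 0101-1✓ 011-00✓ 011-01✓ 011-10✓ 0110-0✓ 01100-✓ 0111-0✓ 0111-1✓ 01110-✓ 01111-✓ 1-1101✓ 1000-1 1011-1✓ 11-101✓
Round 2: --1101 -011-1 -1-101 0--111 0-1-01 0-11-1 01-1-1 011--0 011-0- 0111--
PIs = {--1101, -00110, -011-1, -1-101, -10000, 0--111, 0-0000, 0-1-01, 0-11-1, 000-10, 0000-0, 00011-, 01-000, 01-1-1, 011--0, 011-0-, 0111--, 1000-1}
Coverage chart:
  m0: 0-0000,0000-0
  m2: 000-10,0000-0
  m6: -00110,000-10,00011-
  m7: 0--111,00011-
  m9: 0-1-01 ←essential
  m13: --1101,-011-1,0-1-01,0-11-1
  m15: -011-1,0--111,0-11-1
  m16: -10000,0-0000,01-000
  m21: -1-101,01-1-1
  m23: 0--111,01-1-1
  m24: 01-000,011--0,011-0-
  m25: 0-1-01,011-0-
  m26: 011--0 ←essential
  m30: 011--0,0111--
  m31: 0--111,0-11-1,01-1-1,0111--
  m33: 1000-1 ←essential
  m35: 1000-1 ←essential
  m38: -00110 ←essential
  m45: --1101,-011-1
  m48: -10000 ←essential
  m53: -1-101 ←essential
  m61: --1101,-1-101
Essential: -00110, -1-101, -10000, 0-1-01, 011--0, 1000-1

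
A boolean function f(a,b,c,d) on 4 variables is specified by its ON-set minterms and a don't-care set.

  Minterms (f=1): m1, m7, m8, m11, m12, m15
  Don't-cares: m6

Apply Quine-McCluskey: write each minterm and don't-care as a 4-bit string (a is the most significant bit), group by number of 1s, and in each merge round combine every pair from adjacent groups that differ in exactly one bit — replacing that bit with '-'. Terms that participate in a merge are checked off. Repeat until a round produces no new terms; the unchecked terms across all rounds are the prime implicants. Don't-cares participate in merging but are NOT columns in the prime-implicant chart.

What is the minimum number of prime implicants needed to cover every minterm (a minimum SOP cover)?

Round 0: 0001 0110✓ 0111✓ 1000✓ 1011✓ 1100✓ 1111✓
Round 1: -111 011- 1-00 1-11
PIs = {-111, 0001, 011-, 1-00, 1-11}
Coverage chart:
  m1: 0001 ←essential
  m7: -111,011-
  m8: 1-00 ←essential
  m11: 1-11 ←essential
  m12: 1-00 ←essential
  m15: -111,1-11
Essential: 0001, 1-00, 1-11
Petrick residual → -111
Min cover (4 terms): bcd + a'b'c'd + ac'd' + acd

4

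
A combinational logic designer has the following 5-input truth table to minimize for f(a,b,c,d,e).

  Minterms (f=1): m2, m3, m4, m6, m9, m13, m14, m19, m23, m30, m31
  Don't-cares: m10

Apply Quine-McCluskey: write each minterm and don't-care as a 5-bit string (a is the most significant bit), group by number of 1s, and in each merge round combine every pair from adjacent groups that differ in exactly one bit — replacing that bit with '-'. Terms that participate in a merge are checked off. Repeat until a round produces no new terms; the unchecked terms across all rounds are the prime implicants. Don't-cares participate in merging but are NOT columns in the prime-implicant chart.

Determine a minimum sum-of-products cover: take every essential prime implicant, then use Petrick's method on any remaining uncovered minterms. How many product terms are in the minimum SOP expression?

6

size-2^0 implicants → 00010(✓)  00011(✓)  00100(✓)  00110(✓)  01001(✓)  01010(✓)  01101(✓)  01110(✓)  10011(✓)  10111(✓)  11110(✓)  11111(✓)
size-2^1 implicants → -0011  -1110  0-010(✓)  0-110(✓)  00-10(✓)  0001-  001-0  01-01  01-10(✓)  1-111  10-11  1111-
size-2^2 implicants → 0--10
Unchecked terms (primes): -0011, -1110, 0--10, 0001-, 001-0, 01-01, 1-111, 10-11, 1111-
Minterm coverage:
  m2 ⊆ 0--10,0001-
  m3 ⊆ -0011,0001-
  m4 ⊆ 001-0 [E]
  m6 ⊆ 0--10,001-0
  m9 ⊆ 01-01 [E]
  m13 ⊆ 01-01 [E]
  m14 ⊆ -1110,0--10
  m19 ⊆ -0011,10-11
  m23 ⊆ 1-111,10-11
  m30 ⊆ -1110,1111-
  m31 ⊆ 1-111,1111-
E = {001-0, 01-01}
Petrick residual → -0011, -1110, 0--10, 1-111
Cover = b'c'de + bcde' + a'de' + a'b'ce' + a'bd'e + acde  |cover|=6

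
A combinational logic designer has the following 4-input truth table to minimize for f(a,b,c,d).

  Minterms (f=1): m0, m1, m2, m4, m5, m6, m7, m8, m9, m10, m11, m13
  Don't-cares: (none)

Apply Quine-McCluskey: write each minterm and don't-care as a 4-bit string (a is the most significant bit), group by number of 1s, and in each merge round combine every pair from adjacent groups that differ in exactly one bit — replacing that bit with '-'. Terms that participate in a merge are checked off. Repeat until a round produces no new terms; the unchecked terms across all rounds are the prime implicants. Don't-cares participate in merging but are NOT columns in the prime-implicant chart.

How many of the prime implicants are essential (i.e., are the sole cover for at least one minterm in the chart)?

size-2^0 implicants → 0000(✓)  0001(✓)  0010(✓)  0100(✓)  0101(✓)  0110(✓)  0111(✓)  1000(✓)  1001(✓)  1010(✓)  1011(✓)  1101(✓)
size-2^1 implicants → -000(✓)  -001(✓)  -010(✓)  -101(✓)  0-00(✓)  0-01(✓)  0-10(✓)  00-0(✓)  000-(✓)  01-0(✓)  01-1(✓)  010-(✓)  011-(✓)  1-01(✓)  10-0(✓)  10-1(✓)  100-(✓)  101-(✓)
size-2^2 implicants → --01  -0-0  -00-  0--0  0-0-  01--  10--
Unchecked terms (primes): --01, -0-0, -00-, 0--0, 0-0-, 01--, 10--
Minterm coverage:
  m0 ⊆ -0-0,-00-,0--0,0-0-
  m1 ⊆ --01,-00-,0-0-
  m2 ⊆ -0-0,0--0
  m4 ⊆ 0--0,0-0-,01--
  m5 ⊆ --01,0-0-,01--
  m6 ⊆ 0--0,01--
  m7 ⊆ 01-- [E]
  m8 ⊆ -0-0,-00-,10--
  m9 ⊆ --01,-00-,10--
  m10 ⊆ -0-0,10--
  m11 ⊆ 10-- [E]
  m13 ⊆ --01 [E]
E = {--01, 01--, 10--}

3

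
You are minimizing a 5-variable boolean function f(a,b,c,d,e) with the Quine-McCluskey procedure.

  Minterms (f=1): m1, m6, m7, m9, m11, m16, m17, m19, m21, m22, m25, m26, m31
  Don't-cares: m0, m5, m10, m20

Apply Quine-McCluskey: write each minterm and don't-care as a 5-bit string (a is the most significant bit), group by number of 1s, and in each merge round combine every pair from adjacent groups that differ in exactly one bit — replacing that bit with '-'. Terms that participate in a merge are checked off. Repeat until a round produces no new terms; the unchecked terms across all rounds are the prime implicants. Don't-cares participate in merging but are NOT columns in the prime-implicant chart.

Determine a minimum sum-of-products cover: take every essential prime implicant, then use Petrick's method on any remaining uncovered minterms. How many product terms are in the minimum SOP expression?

8

size-2^0 implicants → 00000(✓)  00001(✓)  00101(✓)  00110(✓)  00111(✓)  01001(✓)  01010(✓)  01011(✓)  10000(✓)  10001(✓)  10011(✓)  10100(✓)  10101(✓)  10110(✓)  11001(✓)  11010(✓)  11111
size-2^1 implicants → -0000(✓)  -0001(✓)  -0101(✓)  -0110  -1001(✓)  -1010  0-001(✓)  00-01(✓)  0000-(✓)  001-1  0011-  010-1  0101-  1-001(✓)  10-00(✓)  10-01(✓)  100-1  1000-(✓)  101-0  1010-(✓)
size-2^2 implicants → --001  -0-01  -000-  10-0-
Unchecked terms (primes): --001, -0-01, -000-, -0110, -1010, 001-1, 0011-, 010-1, 0101-, 10-0-, 100-1, 101-0, 11111
Minterm coverage:
  m1 ⊆ --001,-0-01,-000-
  m6 ⊆ -0110,0011-
  m7 ⊆ 001-1,0011-
  m9 ⊆ --001,010-1
  m11 ⊆ 010-1,0101-
  m16 ⊆ -000-,10-0-
  m17 ⊆ --001,-0-01,-000-,10-0-,100-1
  m19 ⊆ 100-1 [E]
  m21 ⊆ -0-01,10-0-
  m22 ⊆ -0110,101-0
  m25 ⊆ --001 [E]
  m26 ⊆ -1010 [E]
  m31 ⊆ 11111 [E]
E = {--001, -1010, 100-1, 11111}
Petrick residual → -0110, 001-1, 010-1, 10-0-
Cover = c'd'e + b'cde' + bc'de' + a'b'ce + a'bc'e + ab'd' + ab'c'e + abcde  |cover|=8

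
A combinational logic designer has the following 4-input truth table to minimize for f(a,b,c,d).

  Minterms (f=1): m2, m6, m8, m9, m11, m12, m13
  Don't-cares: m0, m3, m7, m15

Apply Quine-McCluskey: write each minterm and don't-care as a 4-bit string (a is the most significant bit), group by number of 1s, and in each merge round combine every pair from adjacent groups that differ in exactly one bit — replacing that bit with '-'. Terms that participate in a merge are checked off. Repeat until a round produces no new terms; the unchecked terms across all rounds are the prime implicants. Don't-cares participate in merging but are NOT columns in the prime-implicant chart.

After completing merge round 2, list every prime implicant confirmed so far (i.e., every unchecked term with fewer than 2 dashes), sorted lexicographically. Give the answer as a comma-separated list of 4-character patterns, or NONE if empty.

Round 0: 0000✓ 0010✓ 0011✓ 0110✓ 0111✓ 1000✓ 1001✓ 1011✓ 1100✓ 1101✓ 1111✓
Round 1: -000 -011✓ -111✓ 0-10✓ 0-11✓ 00-0 001-✓ 011-✓ 1-00✓ 1-01✓ 1-11✓ 10-1✓ 100-✓ 11-1✓ 110-✓
Round 2: --11 0-1- 1--1 1-0-
PIs = {--11, -000, 0-1-, 00-0, 1--1, 1-0-}

-000, 00-0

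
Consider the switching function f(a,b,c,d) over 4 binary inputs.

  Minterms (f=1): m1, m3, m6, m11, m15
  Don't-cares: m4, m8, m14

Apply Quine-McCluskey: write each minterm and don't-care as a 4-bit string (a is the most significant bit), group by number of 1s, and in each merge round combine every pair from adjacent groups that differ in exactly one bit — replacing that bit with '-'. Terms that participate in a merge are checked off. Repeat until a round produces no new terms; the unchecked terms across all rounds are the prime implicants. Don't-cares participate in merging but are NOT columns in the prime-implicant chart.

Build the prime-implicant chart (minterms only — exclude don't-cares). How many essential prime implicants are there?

1

Round 0: 0001✓ 0011✓ 0100✓ 0110✓ 1000 1011✓ 1110✓ 1111✓
Round 1: -011 -110 00-1 01-0 1-11 111-
PIs = {-011, -110, 00-1, 01-0, 1-11, 1000, 111-}
Coverage chart:
  m1: 00-1 ←essential
  m3: -011,00-1
  m6: -110,01-0
  m11: -011,1-11
  m15: 1-11,111-
Essential: 00-1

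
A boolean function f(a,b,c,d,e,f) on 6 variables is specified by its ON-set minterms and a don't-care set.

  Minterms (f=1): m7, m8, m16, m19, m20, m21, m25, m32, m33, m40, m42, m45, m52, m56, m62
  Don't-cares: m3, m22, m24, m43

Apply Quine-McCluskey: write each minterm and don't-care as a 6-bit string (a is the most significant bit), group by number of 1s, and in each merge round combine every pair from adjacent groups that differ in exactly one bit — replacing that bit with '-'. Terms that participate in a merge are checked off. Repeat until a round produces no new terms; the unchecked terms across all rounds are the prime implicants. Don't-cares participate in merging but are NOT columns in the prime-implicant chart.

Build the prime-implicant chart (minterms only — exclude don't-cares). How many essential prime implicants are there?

9

Round 0: 000011✓ 000111✓ 001000✓ 010000✓ 010011✓ 010100✓ 010101✓ 010110✓ 011000✓ 011001✓ 100000✓ 100001✓ 101000✓ 101010✓ 101011✓ 101101 110100✓ 111000✓ 111110
Round 1: -01000✓ -10100 -11000✓ 0-0011 0-1000✓ 000-11 01-000 010-00 0101-0 01010- 01100- 1-1000✓ 10-000 10000- 1010-0 10101-
Round 2: --1000
PIs = {--1000, -10100, 0-0011, 000-11, 01-000, 010-00, 0101-0, 01010-, 01100-, 10-000, 10000-, 1010-0, 10101-, 101101, 111110}
Coverage chart:
  m7: 000-11 ←essential
  m8: --1000 ←essential
  m16: 01-000,010-00
  m19: 0-0011 ←essential
  m20: -10100,010-00,0101-0,01010-
  m21: 01010- ←essential
  m25: 01100- ←essential
  m32: 10-000,10000-
  m33: 10000- ←essential
  m40: --1000,10-000,1010-0
  m42: 1010-0,10101-
  m45: 101101 ←essential
  m52: -10100 ←essential
  m56: --1000 ←essential
  m62: 111110 ←essential
Essential: --1000, -10100, 0-0011, 000-11, 01010-, 01100-, 10000-, 101101, 111110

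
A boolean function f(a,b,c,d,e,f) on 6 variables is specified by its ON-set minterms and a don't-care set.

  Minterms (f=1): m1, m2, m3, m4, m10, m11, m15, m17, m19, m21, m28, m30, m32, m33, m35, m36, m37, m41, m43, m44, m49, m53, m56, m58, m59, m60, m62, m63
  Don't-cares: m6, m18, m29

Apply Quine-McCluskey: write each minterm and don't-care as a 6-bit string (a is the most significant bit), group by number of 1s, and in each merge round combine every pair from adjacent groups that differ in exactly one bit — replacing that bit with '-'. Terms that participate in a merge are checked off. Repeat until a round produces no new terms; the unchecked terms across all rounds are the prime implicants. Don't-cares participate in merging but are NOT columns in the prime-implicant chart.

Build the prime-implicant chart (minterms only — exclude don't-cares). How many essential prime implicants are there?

Round 0: 000001✓ 000010✓ 000011✓ 000100✓ 000110✓ 001010✓ 001011✓ 001111✓ 010001✓ 010010✓ 010011✓ 010101✓ 011100✓ 011101✓ 011110✓ 100000✓ 100001✓ 100011✓ 100100✓ 100101✓ 101001✓ 101011✓ 101100✓ 110001✓ 110101✓ 111000✓ 111010✓ 111011✓ 111100✓ 111110✓ 111111✓
Round 1: -00001✓ -00011✓ -00100 -01011✓ -10001✓ -10101✓ -11100✓ -11110✓ 0-0001✓ 0-0010✓ 0-0011✓ 00-010✓ 00-011✓ 000-10 0000-1✓ 00001-✓ 0001-0 001-11 00101-✓ 01-101 010-01✓ 0100-1✓ 01001-✓ 0111-0✓ 01110- 1-0001✓ 1-0101✓ 1-1011 1-1100 10-001✓ 10-011✓ 10-100 100-00✓ 100-01✓ 1000-1✓ 10000-✓ 10010-✓ 1010-1✓ 110-01✓ 111-00✓ 111-10✓ 111-11✓ 1110-0✓ 11101-✓ 1111-0✓ 11111-✓
Round 2: --0001 -0-011 -000-1 -10-01 -111-0 0-00-1 0-001- 00-01- 1-0-01 10-0-1 100-0- 111--0 111-1-
PIs = {--0001, -0-011, -000-1, -00100, -10-01, -111-0, 0-00-1, 0-001-, 00-01-, 000-10, 0001-0, 001-11, 01-101, 01110-, 1-0-01, 1-1011, 1-1100, 10-0-1, 10-100, 100-0-, 111--0, 111-1-}
Coverage chart:
  m1: --0001,-000-1,0-00-1
  m2: 0-001-,00-01-,000-10
  m3: -0-011,-000-1,0-00-1,0-001-,00-01-
  m4: -00100,0001-0
  m10: 00-01- ←essential
  m11: -0-011,00-01-,001-11
  m15: 001-11 ←essential
  m17: --0001,-10-01,0-00-1
  m19: 0-00-1,0-001-
  m21: -10-01,01-101
  m28: -111-0,01110-
  m30: -111-0 ←essential
  m32: 100-0- ←essential
  m33: --0001,-000-1,1-0-01,10-0-1,100-0-
  m35: -0-011,-000-1,10-0-1
  m36: -00100,10-100,100-0-
  m37: 1-0-01,100-0-
  m41: 10-0-1 ←essential
  m43: -0-011,1-1011,10-0-1
  m44: 1-1100,10-100
  m49: --0001,-10-01,1-0-01
  m53: -10-01,1-0-01
  m56: 111--0 ←essential
  m58: 111--0,111-1-
  m59: 1-1011,111-1-
  m60: -111-0,1-1100,111--0
  m62: -111-0,111--0,111-1-
  m63: 111-1- ←essential
Essential: -111-0, 00-01-, 001-11, 10-0-1, 100-0-, 111--0, 111-1-

7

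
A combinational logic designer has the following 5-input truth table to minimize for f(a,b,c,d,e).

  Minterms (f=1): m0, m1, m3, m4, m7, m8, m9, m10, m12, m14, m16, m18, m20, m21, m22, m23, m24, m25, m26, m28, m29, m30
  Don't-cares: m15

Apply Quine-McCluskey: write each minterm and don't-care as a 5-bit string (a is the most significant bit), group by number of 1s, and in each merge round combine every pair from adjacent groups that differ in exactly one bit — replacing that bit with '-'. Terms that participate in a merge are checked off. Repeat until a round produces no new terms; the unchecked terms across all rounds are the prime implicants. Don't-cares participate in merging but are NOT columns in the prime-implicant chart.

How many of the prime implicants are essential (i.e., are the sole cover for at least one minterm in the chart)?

size-2^0 implicants → 00000(✓)  00001(✓)  00011(✓)  00100(✓)  00111(✓)  01000(✓)  01001(✓)  01010(✓)  01100(✓)  01110(✓)  01111(✓)  10000(✓)  10010(✓)  10100(✓)  10101(✓)  10110(✓)  10111(✓)  11000(✓)  11001(✓)  11010(✓)  11100(✓)  11101(✓)  11110(✓)
size-2^1 implicants → -0000(✓)  -0100(✓)  -0111  -1000(✓)  -1001(✓)  -1010(✓)  -1100(✓)  -1110(✓)  0-000(✓)  0-001(✓)  0-100(✓)  0-111  00-00(✓)  00-11  000-1  0000-(✓)  01-00(✓)  01-10(✓)  010-0(✓)  0100-(✓)  011-0(✓)  0111-  1-000(✓)  1-010(✓)  1-100(✓)  1-101(✓)  1-110(✓)  10-00(✓)  10-10(✓)  100-0(✓)  101-0(✓)  101-1(✓)  1010-(✓)  1011-(✓)  11-00(✓)  11-01(✓)  11-10(✓)  110-0(✓)  1100-(✓)  111-0(✓)  1110-(✓)
size-2^2 implicants → --000(✓)  --100(✓)  -0-00(✓)  -1-00(✓)  -1-10(✓)  -10-0(✓)  -100-  -11-0(✓)  0--00(✓)  0-00-  01--0(✓)  1--00(✓)  1--10(✓)  1-0-0(✓)  1-1-0(✓)  1-10-  10--0(✓)  101--  11--0(✓)  11-0-
size-2^3 implicants → ---00  -1--0  1---0
Unchecked terms (primes): ---00, -0111, -1--0, -100-, 0-00-, 0-111, 00-11, 000-1, 0111-, 1---0, 1-10-, 101--, 11-0-
Minterm coverage:
  m0 ⊆ ---00,0-00-
  m1 ⊆ 0-00-,000-1
  m3 ⊆ 00-11,000-1
  m4 ⊆ ---00 [E]
  m7 ⊆ -0111,0-111,00-11
  m8 ⊆ ---00,-1--0,-100-,0-00-
  m9 ⊆ -100-,0-00-
  m10 ⊆ -1--0 [E]
  m12 ⊆ ---00,-1--0
  m14 ⊆ -1--0,0111-
  m16 ⊆ ---00,1---0
  m18 ⊆ 1---0 [E]
  m20 ⊆ ---00,1---0,1-10-,101--
  m21 ⊆ 1-10-,101--
  m22 ⊆ 1---0,101--
  m23 ⊆ -0111,101--
  m24 ⊆ ---00,-1--0,-100-,1---0,11-0-
  m25 ⊆ -100-,11-0-
  m26 ⊆ -1--0,1---0
  m28 ⊆ ---00,-1--0,1---0,1-10-,11-0-
  m29 ⊆ 1-10-,11-0-
  m30 ⊆ -1--0,1---0
E = {---00, -1--0, 1---0}

3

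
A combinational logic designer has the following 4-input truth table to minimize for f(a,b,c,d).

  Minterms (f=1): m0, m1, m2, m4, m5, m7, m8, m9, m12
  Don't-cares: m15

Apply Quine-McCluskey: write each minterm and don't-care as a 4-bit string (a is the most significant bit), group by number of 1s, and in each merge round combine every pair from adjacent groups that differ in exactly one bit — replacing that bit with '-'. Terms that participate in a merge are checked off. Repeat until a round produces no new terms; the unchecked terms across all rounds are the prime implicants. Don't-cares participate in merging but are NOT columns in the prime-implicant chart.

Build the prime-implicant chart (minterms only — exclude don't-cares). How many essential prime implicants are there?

Round 0: 0000✓ 0001✓ 0010✓ 0100✓ 0101✓ 0111✓ 1000✓ 1001✓ 1100✓ 1111✓
Round 1: -000✓ -001✓ -100✓ -111 0-00✓ 0-01✓ 00-0 000-✓ 01-1 010-✓ 1-00✓ 100-✓
Round 2: --00 -00- 0-0-
PIs = {--00, -00-, -111, 0-0-, 00-0, 01-1}
Coverage chart:
  m0: --00,-00-,0-0-,00-0
  m1: -00-,0-0-
  m2: 00-0 ←essential
  m4: --00,0-0-
  m5: 0-0-,01-1
  m7: -111,01-1
  m8: --00,-00-
  m9: -00- ←essential
  m12: --00 ←essential
Essential: --00, -00-, 00-0

3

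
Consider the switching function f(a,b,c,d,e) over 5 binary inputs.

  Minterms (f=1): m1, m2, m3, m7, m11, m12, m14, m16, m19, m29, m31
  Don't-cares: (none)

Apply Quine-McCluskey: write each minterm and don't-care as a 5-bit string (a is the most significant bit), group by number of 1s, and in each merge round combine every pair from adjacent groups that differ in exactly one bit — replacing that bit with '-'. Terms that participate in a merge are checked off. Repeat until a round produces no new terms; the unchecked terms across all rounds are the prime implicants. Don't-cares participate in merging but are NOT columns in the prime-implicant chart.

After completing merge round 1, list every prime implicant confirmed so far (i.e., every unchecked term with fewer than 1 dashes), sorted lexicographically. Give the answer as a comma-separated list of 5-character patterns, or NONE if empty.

Round 0: 00001✓ 00010✓ 00011✓ 00111✓ 01011✓ 01100✓ 01110✓ 10000 10011✓ 11101✓ 11111✓
Round 1: -0011 0-011 00-11 000-1 0001- 011-0 111-1
PIs = {-0011, 0-011, 00-11, 000-1, 0001-, 011-0, 10000, 111-1}

10000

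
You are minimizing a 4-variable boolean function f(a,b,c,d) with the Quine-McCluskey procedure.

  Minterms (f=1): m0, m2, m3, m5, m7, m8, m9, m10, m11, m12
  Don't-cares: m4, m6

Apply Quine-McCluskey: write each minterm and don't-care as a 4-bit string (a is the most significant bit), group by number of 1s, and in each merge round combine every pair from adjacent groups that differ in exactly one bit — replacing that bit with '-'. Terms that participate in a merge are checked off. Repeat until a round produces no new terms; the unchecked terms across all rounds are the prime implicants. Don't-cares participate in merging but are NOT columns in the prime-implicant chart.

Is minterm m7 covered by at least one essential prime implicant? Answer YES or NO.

size-2^0 implicants → 0000(✓)  0010(✓)  0011(✓)  0100(✓)  0101(✓)  0110(✓)  0111(✓)  1000(✓)  1001(✓)  1010(✓)  1011(✓)  1100(✓)
size-2^1 implicants → -000(✓)  -010(✓)  -011(✓)  -100(✓)  0-00(✓)  0-10(✓)  0-11(✓)  00-0(✓)  001-(✓)  01-0(✓)  01-1(✓)  010-(✓)  011-(✓)  1-00(✓)  10-0(✓)  10-1(✓)  100-(✓)  101-(✓)
size-2^2 implicants → --00  -0-0  -01-  0--0  0-1-  01--  10--
Unchecked terms (primes): --00, -0-0, -01-, 0--0, 0-1-, 01--, 10--
Minterm coverage:
  m0 ⊆ --00,-0-0,0--0
  m2 ⊆ -0-0,-01-,0--0,0-1-
  m3 ⊆ -01-,0-1-
  m5 ⊆ 01-- [E]
  m7 ⊆ 0-1-,01--
  m8 ⊆ --00,-0-0,10--
  m9 ⊆ 10-- [E]
  m10 ⊆ -0-0,-01-,10--
  m11 ⊆ -01-,10--
  m12 ⊆ --00 [E]
E = {--00, 01--, 10--}

YES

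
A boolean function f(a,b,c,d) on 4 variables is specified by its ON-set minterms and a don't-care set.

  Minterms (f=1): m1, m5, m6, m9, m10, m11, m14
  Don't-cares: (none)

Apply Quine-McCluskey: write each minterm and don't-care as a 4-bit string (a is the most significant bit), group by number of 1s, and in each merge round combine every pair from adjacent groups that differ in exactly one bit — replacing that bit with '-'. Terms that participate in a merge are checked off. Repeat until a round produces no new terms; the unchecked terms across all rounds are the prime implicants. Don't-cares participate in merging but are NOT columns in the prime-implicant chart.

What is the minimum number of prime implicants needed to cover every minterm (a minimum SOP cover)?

4

[col 0] 0001*, 0101*, 0110*, 1001*, 1010*, 1011*, 1110*
[col 1] -001, -110, 0-01, 1-10, 10-1, 101-
Prime implicants: -001, -110, 0-01, 1-10, 10-1, 101-
PI chart (minterm → PIs covering it):
  1 | -001,0-01
  5 | 0-01  (sole → essential)
  6 | -110  (sole → essential)
  9 | -001,10-1
  10 | 1-10,101-
  11 | 10-1,101-
  14 | -110,1-10
Essential prime implicants: -110, 0-01
Petrick residual → -001, 101-
Minimum SOP uses 4 PIs: b'c'd + bcd' + a'c'd + ab'c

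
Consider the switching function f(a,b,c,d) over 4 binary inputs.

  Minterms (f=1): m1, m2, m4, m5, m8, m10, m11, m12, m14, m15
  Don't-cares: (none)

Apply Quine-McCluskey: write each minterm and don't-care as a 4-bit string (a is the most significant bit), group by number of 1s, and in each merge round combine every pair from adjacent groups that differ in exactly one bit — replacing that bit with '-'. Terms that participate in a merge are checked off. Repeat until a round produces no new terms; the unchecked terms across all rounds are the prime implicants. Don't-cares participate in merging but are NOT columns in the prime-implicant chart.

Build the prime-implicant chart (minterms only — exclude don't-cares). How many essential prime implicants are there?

[col 0] 0001*, 0010*, 0100*, 0101*, 1000*, 1010*, 1011*, 1100*, 1110*, 1111*
[col 1] -010, -100, 0-01, 010-, 1-00*, 1-10*, 1-11*, 10-0*, 101-*, 11-0*, 111-*
[col 2] 1--0, 1-1-
Prime implicants: -010, -100, 0-01, 010-, 1--0, 1-1-
PI chart (minterm → PIs covering it):
  1 | 0-01  (sole → essential)
  2 | -010  (sole → essential)
  4 | -100,010-
  5 | 0-01,010-
  8 | 1--0  (sole → essential)
  10 | -010,1--0,1-1-
  11 | 1-1-  (sole → essential)
  12 | -100,1--0
  14 | 1--0,1-1-
  15 | 1-1-  (sole → essential)
Essential prime implicants: -010, 0-01, 1--0, 1-1-

4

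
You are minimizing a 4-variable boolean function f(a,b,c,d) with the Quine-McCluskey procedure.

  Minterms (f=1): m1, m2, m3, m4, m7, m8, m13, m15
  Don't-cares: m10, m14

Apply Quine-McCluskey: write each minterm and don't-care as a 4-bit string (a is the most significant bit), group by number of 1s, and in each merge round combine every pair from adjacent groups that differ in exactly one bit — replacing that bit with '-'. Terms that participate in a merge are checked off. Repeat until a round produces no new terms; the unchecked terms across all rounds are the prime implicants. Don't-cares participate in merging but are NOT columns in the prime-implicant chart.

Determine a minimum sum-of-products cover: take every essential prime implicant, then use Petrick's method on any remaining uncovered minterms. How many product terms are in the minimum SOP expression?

[col 0] 0001*, 0010*, 0011*, 0100, 0111*, 1000*, 1010*, 1101*, 1110*, 1111*
[col 1] -010, -111, 0-11, 00-1, 001-, 1-10, 10-0, 11-1, 111-
Prime implicants: -010, -111, 0-11, 00-1, 001-, 0100, 1-10, 10-0, 11-1, 111-
PI chart (minterm → PIs covering it):
  1 | 00-1  (sole → essential)
  2 | -010,001-
  3 | 0-11,00-1,001-
  4 | 0100  (sole → essential)
  7 | -111,0-11
  8 | 10-0  (sole → essential)
  13 | 11-1  (sole → essential)
  15 | -111,11-1,111-
Essential prime implicants: 00-1, 0100, 10-0, 11-1
Petrick residual → -010, -111
Minimum SOP uses 6 PIs: b'cd' + bcd + a'b'd + a'bc'd' + ab'd' + abd

6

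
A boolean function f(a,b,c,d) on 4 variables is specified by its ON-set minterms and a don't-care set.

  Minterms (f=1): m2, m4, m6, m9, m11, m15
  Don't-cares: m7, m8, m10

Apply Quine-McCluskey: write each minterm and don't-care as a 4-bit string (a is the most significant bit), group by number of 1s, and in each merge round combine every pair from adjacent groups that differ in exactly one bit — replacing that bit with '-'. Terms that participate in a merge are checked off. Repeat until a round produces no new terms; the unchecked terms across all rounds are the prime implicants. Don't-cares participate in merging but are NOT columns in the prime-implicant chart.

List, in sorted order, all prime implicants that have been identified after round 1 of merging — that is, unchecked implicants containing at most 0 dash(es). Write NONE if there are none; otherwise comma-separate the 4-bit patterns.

NONE

Round 0: 0010✓ 0100✓ 0110✓ 0111✓ 1000✓ 1001✓ 1010✓ 1011✓ 1111✓
Round 1: -010 -111 0-10 01-0 011- 1-11 10-0✓ 10-1✓ 100-✓ 101-✓
Round 2: 10--
PIs = {-010, -111, 0-10, 01-0, 011-, 1-11, 10--}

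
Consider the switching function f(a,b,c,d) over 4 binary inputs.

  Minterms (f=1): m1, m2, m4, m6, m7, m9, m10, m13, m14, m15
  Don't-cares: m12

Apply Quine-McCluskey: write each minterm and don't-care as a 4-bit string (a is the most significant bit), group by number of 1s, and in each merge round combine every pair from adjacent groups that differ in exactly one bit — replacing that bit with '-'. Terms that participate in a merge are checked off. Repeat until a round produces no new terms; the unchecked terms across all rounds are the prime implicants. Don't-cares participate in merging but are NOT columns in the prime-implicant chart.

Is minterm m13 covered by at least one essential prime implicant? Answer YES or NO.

Round 0: 0001✓ 0010✓ 0100✓ 0110✓ 0111✓ 1001✓ 1010✓ 1100✓ 1101✓ 1110✓ 1111✓
Round 1: -001 -010✓ -100✓ -110✓ -111✓ 0-10✓ 01-0✓ 011-✓ 1-01 1-10✓ 11-0✓ 11-1✓ 110-✓ 111-✓
Round 2: --10 -1-0 -11- 11--
PIs = {--10, -001, -1-0, -11-, 1-01, 11--}
Coverage chart:
  m1: -001 ←essential
  m2: --10 ←essential
  m4: -1-0 ←essential
  m6: --10,-1-0,-11-
  m7: -11- ←essential
  m9: -001,1-01
  m10: --10 ←essential
  m13: 1-01,11--
  m14: --10,-1-0,-11-,11--
  m15: -11-,11--
Essential: --10, -001, -1-0, -11-

NO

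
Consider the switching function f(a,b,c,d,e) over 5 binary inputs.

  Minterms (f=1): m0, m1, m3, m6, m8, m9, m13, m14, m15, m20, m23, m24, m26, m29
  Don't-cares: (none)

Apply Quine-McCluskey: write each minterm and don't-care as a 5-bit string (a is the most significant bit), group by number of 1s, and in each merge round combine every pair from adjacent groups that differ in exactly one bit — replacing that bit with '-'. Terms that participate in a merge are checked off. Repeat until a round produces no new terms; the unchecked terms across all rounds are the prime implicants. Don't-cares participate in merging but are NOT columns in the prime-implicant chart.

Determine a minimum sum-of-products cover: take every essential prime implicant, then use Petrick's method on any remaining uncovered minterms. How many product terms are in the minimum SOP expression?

8

[col 0] 00000*, 00001*, 00011*, 00110*, 01000*, 01001*, 01101*, 01110*, 01111*, 10100, 10111, 11000*, 11010*, 11101*
[col 1] -1000, -1101, 0-000*, 0-001*, 0-110, 000-1, 0000-*, 01-01, 0100-*, 011-1, 0111-, 110-0
[col 2] 0-00-
Prime implicants: -1000, -1101, 0-00-, 0-110, 000-1, 01-01, 011-1, 0111-, 10100, 10111, 110-0
PI chart (minterm → PIs covering it):
  0 | 0-00-  (sole → essential)
  1 | 0-00-,000-1
  3 | 000-1  (sole → essential)
  6 | 0-110  (sole → essential)
  8 | -1000,0-00-
  9 | 0-00-,01-01
  13 | -1101,01-01,011-1
  14 | 0-110,0111-
  15 | 011-1,0111-
  20 | 10100  (sole → essential)
  23 | 10111  (sole → essential)
  24 | -1000,110-0
  26 | 110-0  (sole → essential)
  29 | -1101  (sole → essential)
Essential prime implicants: -1101, 0-00-, 0-110, 000-1, 10100, 10111, 110-0
Petrick residual → 011-1
Minimum SOP uses 8 PIs: bcd'e + a'c'd' + a'cde' + a'b'c'e + a'bce + ab'cd'e' + ab'cde + abc'e'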